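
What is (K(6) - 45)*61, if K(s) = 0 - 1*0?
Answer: -2745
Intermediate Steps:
K(s) = 0 (K(s) = 0 + 0 = 0)
(K(6) - 45)*61 = (0 - 45)*61 = -45*61 = -2745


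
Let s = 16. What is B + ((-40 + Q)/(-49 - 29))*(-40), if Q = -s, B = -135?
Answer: -6385/39 ≈ -163.72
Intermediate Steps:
Q = -16 (Q = -1*16 = -16)
B + ((-40 + Q)/(-49 - 29))*(-40) = -135 + ((-40 - 16)/(-49 - 29))*(-40) = -135 - 56/(-78)*(-40) = -135 - 56*(-1/78)*(-40) = -135 + (28/39)*(-40) = -135 - 1120/39 = -6385/39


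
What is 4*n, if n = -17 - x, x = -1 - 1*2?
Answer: -56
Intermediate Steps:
x = -3 (x = -1 - 2 = -3)
n = -14 (n = -17 - 1*(-3) = -17 + 3 = -14)
4*n = 4*(-14) = -56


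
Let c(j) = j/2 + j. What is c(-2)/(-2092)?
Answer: 3/2092 ≈ 0.0014340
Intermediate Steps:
c(j) = 3*j/2 (c(j) = j*(1/2) + j = j/2 + j = 3*j/2)
c(-2)/(-2092) = ((3/2)*(-2))/(-2092) = -3*(-1/2092) = 3/2092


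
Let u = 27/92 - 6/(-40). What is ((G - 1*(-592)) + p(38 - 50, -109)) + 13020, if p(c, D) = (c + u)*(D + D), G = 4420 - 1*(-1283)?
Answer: 2510947/115 ≈ 21834.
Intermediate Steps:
u = 51/115 (u = 27*(1/92) - 6*(-1/40) = 27/92 + 3/20 = 51/115 ≈ 0.44348)
G = 5703 (G = 4420 + 1283 = 5703)
p(c, D) = 2*D*(51/115 + c) (p(c, D) = (c + 51/115)*(D + D) = (51/115 + c)*(2*D) = 2*D*(51/115 + c))
((G - 1*(-592)) + p(38 - 50, -109)) + 13020 = ((5703 - 1*(-592)) + (2/115)*(-109)*(51 + 115*(38 - 50))) + 13020 = ((5703 + 592) + (2/115)*(-109)*(51 + 115*(-12))) + 13020 = (6295 + (2/115)*(-109)*(51 - 1380)) + 13020 = (6295 + (2/115)*(-109)*(-1329)) + 13020 = (6295 + 289722/115) + 13020 = 1013647/115 + 13020 = 2510947/115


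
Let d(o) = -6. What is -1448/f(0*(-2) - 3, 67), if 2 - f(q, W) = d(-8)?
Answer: -181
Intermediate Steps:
f(q, W) = 8 (f(q, W) = 2 - 1*(-6) = 2 + 6 = 8)
-1448/f(0*(-2) - 3, 67) = -1448/8 = -1448*⅛ = -181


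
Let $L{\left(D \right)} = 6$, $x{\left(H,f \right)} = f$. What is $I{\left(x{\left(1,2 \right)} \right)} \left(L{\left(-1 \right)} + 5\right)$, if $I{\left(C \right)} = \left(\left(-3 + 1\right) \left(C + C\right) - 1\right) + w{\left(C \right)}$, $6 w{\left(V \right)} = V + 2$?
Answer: $- \frac{275}{3} \approx -91.667$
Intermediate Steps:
$w{\left(V \right)} = \frac{1}{3} + \frac{V}{6}$ ($w{\left(V \right)} = \frac{V + 2}{6} = \frac{2 + V}{6} = \frac{1}{3} + \frac{V}{6}$)
$I{\left(C \right)} = - \frac{2}{3} - \frac{23 C}{6}$ ($I{\left(C \right)} = \left(\left(-3 + 1\right) \left(C + C\right) - 1\right) + \left(\frac{1}{3} + \frac{C}{6}\right) = \left(- 2 \cdot 2 C - 1\right) + \left(\frac{1}{3} + \frac{C}{6}\right) = \left(- 4 C - 1\right) + \left(\frac{1}{3} + \frac{C}{6}\right) = \left(-1 - 4 C\right) + \left(\frac{1}{3} + \frac{C}{6}\right) = - \frac{2}{3} - \frac{23 C}{6}$)
$I{\left(x{\left(1,2 \right)} \right)} \left(L{\left(-1 \right)} + 5\right) = \left(- \frac{2}{3} - \frac{23}{3}\right) \left(6 + 5\right) = \left(- \frac{2}{3} - \frac{23}{3}\right) 11 = \left(- \frac{25}{3}\right) 11 = - \frac{275}{3}$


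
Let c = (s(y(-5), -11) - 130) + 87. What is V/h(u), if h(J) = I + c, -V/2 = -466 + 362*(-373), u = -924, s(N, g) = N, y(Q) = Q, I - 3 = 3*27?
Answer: 22582/3 ≈ 7527.3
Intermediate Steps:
I = 84 (I = 3 + 3*27 = 3 + 81 = 84)
V = 270984 (V = -2*(-466 + 362*(-373)) = -2*(-466 - 135026) = -2*(-135492) = 270984)
c = -48 (c = (-5 - 130) + 87 = -135 + 87 = -48)
h(J) = 36 (h(J) = 84 - 48 = 36)
V/h(u) = 270984/36 = 270984*(1/36) = 22582/3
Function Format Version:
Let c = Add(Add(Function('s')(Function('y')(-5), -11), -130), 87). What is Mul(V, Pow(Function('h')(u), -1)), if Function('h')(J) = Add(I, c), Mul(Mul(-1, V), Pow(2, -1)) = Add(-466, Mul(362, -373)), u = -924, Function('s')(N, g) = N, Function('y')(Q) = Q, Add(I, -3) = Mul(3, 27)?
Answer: Rational(22582, 3) ≈ 7527.3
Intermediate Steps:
I = 84 (I = Add(3, Mul(3, 27)) = Add(3, 81) = 84)
V = 270984 (V = Mul(-2, Add(-466, Mul(362, -373))) = Mul(-2, Add(-466, -135026)) = Mul(-2, -135492) = 270984)
c = -48 (c = Add(Add(-5, -130), 87) = Add(-135, 87) = -48)
Function('h')(J) = 36 (Function('h')(J) = Add(84, -48) = 36)
Mul(V, Pow(Function('h')(u), -1)) = Mul(270984, Pow(36, -1)) = Mul(270984, Rational(1, 36)) = Rational(22582, 3)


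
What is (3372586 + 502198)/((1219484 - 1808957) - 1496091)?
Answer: -968696/521391 ≈ -1.8579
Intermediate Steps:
(3372586 + 502198)/((1219484 - 1808957) - 1496091) = 3874784/(-589473 - 1496091) = 3874784/(-2085564) = 3874784*(-1/2085564) = -968696/521391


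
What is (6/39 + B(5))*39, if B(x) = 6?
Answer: 240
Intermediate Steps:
(6/39 + B(5))*39 = (6/39 + 6)*39 = (6*(1/39) + 6)*39 = (2/13 + 6)*39 = (80/13)*39 = 240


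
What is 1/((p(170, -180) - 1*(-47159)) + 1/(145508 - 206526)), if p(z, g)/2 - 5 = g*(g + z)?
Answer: 61018/3097822841 ≈ 1.9697e-5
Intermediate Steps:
p(z, g) = 10 + 2*g*(g + z) (p(z, g) = 10 + 2*(g*(g + z)) = 10 + 2*g*(g + z))
1/((p(170, -180) - 1*(-47159)) + 1/(145508 - 206526)) = 1/(((10 + 2*(-180)**2 + 2*(-180)*170) - 1*(-47159)) + 1/(145508 - 206526)) = 1/(((10 + 2*32400 - 61200) + 47159) + 1/(-61018)) = 1/(((10 + 64800 - 61200) + 47159) - 1/61018) = 1/((3610 + 47159) - 1/61018) = 1/(50769 - 1/61018) = 1/(3097822841/61018) = 61018/3097822841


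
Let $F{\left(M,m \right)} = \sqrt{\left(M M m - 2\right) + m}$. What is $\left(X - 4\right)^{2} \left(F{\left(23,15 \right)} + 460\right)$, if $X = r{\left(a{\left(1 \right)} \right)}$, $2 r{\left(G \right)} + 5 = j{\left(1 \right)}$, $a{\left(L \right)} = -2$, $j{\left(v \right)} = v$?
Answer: $16560 + 72 \sqrt{1987} \approx 19769.0$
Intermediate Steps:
$F{\left(M,m \right)} = \sqrt{-2 + m + m M^{2}}$ ($F{\left(M,m \right)} = \sqrt{\left(M^{2} m - 2\right) + m} = \sqrt{\left(m M^{2} - 2\right) + m} = \sqrt{\left(-2 + m M^{2}\right) + m} = \sqrt{-2 + m + m M^{2}}$)
$r{\left(G \right)} = -2$ ($r{\left(G \right)} = - \frac{5}{2} + \frac{1}{2} \cdot 1 = - \frac{5}{2} + \frac{1}{2} = -2$)
$X = -2$
$\left(X - 4\right)^{2} \left(F{\left(23,15 \right)} + 460\right) = \left(-2 - 4\right)^{2} \left(\sqrt{-2 + 15 + 15 \cdot 23^{2}} + 460\right) = \left(-6\right)^{2} \left(\sqrt{-2 + 15 + 15 \cdot 529} + 460\right) = 36 \left(\sqrt{-2 + 15 + 7935} + 460\right) = 36 \left(\sqrt{7948} + 460\right) = 36 \left(2 \sqrt{1987} + 460\right) = 36 \left(460 + 2 \sqrt{1987}\right) = 16560 + 72 \sqrt{1987}$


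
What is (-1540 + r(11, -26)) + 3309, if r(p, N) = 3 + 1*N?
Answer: 1746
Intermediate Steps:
r(p, N) = 3 + N
(-1540 + r(11, -26)) + 3309 = (-1540 + (3 - 26)) + 3309 = (-1540 - 23) + 3309 = -1563 + 3309 = 1746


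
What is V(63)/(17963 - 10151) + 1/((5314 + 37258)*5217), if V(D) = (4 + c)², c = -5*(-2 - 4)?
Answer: 21395453263/144585878724 ≈ 0.14798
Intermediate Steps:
c = 30 (c = -5*(-6) = 30)
V(D) = 1156 (V(D) = (4 + 30)² = 34² = 1156)
V(63)/(17963 - 10151) + 1/((5314 + 37258)*5217) = 1156/(17963 - 10151) + 1/((5314 + 37258)*5217) = 1156/7812 + (1/5217)/42572 = 1156*(1/7812) + (1/42572)*(1/5217) = 289/1953 + 1/222098124 = 21395453263/144585878724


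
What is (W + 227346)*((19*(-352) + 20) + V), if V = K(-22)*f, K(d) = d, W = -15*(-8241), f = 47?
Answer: -2703101622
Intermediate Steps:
W = 123615
V = -1034 (V = -22*47 = -1034)
(W + 227346)*((19*(-352) + 20) + V) = (123615 + 227346)*((19*(-352) + 20) - 1034) = 350961*((-6688 + 20) - 1034) = 350961*(-6668 - 1034) = 350961*(-7702) = -2703101622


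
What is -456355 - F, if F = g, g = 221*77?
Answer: -473372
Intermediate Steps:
g = 17017
F = 17017
-456355 - F = -456355 - 1*17017 = -456355 - 17017 = -473372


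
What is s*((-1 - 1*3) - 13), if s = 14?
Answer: -238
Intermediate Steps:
s*((-1 - 1*3) - 13) = 14*((-1 - 1*3) - 13) = 14*((-1 - 3) - 13) = 14*(-4 - 13) = 14*(-17) = -238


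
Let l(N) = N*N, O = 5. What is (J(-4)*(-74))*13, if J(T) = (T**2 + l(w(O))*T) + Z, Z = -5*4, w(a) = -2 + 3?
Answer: 7696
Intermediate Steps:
w(a) = 1
l(N) = N**2
Z = -20
J(T) = -20 + T + T**2 (J(T) = (T**2 + 1**2*T) - 20 = (T**2 + 1*T) - 20 = (T**2 + T) - 20 = (T + T**2) - 20 = -20 + T + T**2)
(J(-4)*(-74))*13 = ((-20 - 4 + (-4)**2)*(-74))*13 = ((-20 - 4 + 16)*(-74))*13 = -8*(-74)*13 = 592*13 = 7696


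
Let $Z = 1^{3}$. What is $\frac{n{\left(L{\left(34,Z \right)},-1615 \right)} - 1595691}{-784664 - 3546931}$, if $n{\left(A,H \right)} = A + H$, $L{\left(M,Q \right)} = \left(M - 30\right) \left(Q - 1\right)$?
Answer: $\frac{1597306}{4331595} \approx 0.36876$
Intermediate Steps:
$Z = 1$
$L{\left(M,Q \right)} = \left(-1 + Q\right) \left(-30 + M\right)$ ($L{\left(M,Q \right)} = \left(-30 + M\right) \left(-1 + Q\right) = \left(-1 + Q\right) \left(-30 + M\right)$)
$\frac{n{\left(L{\left(34,Z \right)},-1615 \right)} - 1595691}{-784664 - 3546931} = \frac{\left(\left(30 - 34 - 30 + 34 \cdot 1\right) - 1615\right) - 1595691}{-784664 - 3546931} = \frac{\left(\left(30 - 34 - 30 + 34\right) - 1615\right) - 1595691}{-4331595} = \left(\left(0 - 1615\right) - 1595691\right) \left(- \frac{1}{4331595}\right) = \left(-1615 - 1595691\right) \left(- \frac{1}{4331595}\right) = \left(-1597306\right) \left(- \frac{1}{4331595}\right) = \frac{1597306}{4331595}$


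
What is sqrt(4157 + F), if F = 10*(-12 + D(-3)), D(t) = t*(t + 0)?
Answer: sqrt(4127) ≈ 64.242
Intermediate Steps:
D(t) = t**2 (D(t) = t*t = t**2)
F = -30 (F = 10*(-12 + (-3)**2) = 10*(-12 + 9) = 10*(-3) = -30)
sqrt(4157 + F) = sqrt(4157 - 30) = sqrt(4127)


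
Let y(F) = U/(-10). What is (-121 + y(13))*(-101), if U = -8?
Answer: 60701/5 ≈ 12140.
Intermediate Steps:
y(F) = ⅘ (y(F) = -8/(-10) = -8*(-⅒) = ⅘)
(-121 + y(13))*(-101) = (-121 + ⅘)*(-101) = -601/5*(-101) = 60701/5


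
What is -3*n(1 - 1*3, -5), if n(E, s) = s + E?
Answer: 21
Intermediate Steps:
n(E, s) = E + s
-3*n(1 - 1*3, -5) = -3*((1 - 1*3) - 5) = -3*((1 - 3) - 5) = -3*(-2 - 5) = -3*(-7) = 21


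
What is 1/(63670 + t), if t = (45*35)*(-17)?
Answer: 1/36895 ≈ 2.7104e-5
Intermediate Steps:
t = -26775 (t = 1575*(-17) = -26775)
1/(63670 + t) = 1/(63670 - 26775) = 1/36895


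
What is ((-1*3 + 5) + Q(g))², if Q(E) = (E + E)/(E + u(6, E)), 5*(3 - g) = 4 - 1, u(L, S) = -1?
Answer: 1444/49 ≈ 29.469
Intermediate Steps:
g = 12/5 (g = 3 - (4 - 1)/5 = 3 - ⅕*3 = 3 - ⅗ = 12/5 ≈ 2.4000)
Q(E) = 2*E/(-1 + E) (Q(E) = (E + E)/(E - 1) = (2*E)/(-1 + E) = 2*E/(-1 + E))
((-1*3 + 5) + Q(g))² = ((-1*3 + 5) + 2*(12/5)/(-1 + 12/5))² = ((-3 + 5) + 2*(12/5)/(7/5))² = (2 + 2*(12/5)*(5/7))² = (2 + 24/7)² = (38/7)² = 1444/49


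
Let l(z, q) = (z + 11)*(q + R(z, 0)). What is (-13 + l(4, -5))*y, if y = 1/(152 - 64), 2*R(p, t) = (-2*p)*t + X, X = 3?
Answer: -131/176 ≈ -0.74432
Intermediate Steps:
R(p, t) = 3/2 - p*t (R(p, t) = ((-2*p)*t + 3)/2 = (-2*p*t + 3)/2 = (3 - 2*p*t)/2 = 3/2 - p*t)
y = 1/88 ≈ 0.011364
l(z, q) = (11 + z)*(3/2 + q) (l(z, q) = (z + 11)*(q + (3/2 - 1*z*0)) = (11 + z)*(q + (3/2 + 0)) = (11 + z)*(q + 3/2) = (11 + z)*(3/2 + q))
(-13 + l(4, -5))*y = (-13 + (33/2 + 11*(-5) + (3/2)*4 - 5*4))*(1/88) = (-13 + (33/2 - 55 + 6 - 20))*(1/88) = (-13 - 105/2)*(1/88) = -131/2*1/88 = -131/176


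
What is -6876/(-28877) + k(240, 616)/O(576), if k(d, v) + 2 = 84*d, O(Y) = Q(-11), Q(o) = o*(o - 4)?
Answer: 583237106/4764705 ≈ 122.41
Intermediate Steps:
Q(o) = o*(-4 + o)
O(Y) = 165 (O(Y) = -11*(-4 - 11) = -11*(-15) = 165)
k(d, v) = -2 + 84*d
-6876/(-28877) + k(240, 616)/O(576) = -6876/(-28877) + (-2 + 84*240)/165 = -6876*(-1/28877) + (-2 + 20160)*(1/165) = 6876/28877 + 20158*(1/165) = 6876/28877 + 20158/165 = 583237106/4764705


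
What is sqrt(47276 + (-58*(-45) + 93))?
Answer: sqrt(49979) ≈ 223.56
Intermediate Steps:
sqrt(47276 + (-58*(-45) + 93)) = sqrt(47276 + (2610 + 93)) = sqrt(47276 + 2703) = sqrt(49979)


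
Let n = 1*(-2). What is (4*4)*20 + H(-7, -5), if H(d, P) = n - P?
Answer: 323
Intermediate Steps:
n = -2
H(d, P) = -2 - P
(4*4)*20 + H(-7, -5) = (4*4)*20 + (-2 - 1*(-5)) = 16*20 + (-2 + 5) = 320 + 3 = 323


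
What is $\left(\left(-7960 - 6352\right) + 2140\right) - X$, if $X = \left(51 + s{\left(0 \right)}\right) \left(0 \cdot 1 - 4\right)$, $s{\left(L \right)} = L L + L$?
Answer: $-11968$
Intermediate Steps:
$s{\left(L \right)} = L + L^{2}$ ($s{\left(L \right)} = L^{2} + L = L + L^{2}$)
$X = -204$ ($X = \left(51 + 0 \left(1 + 0\right)\right) \left(0 \cdot 1 - 4\right) = \left(51 + 0 \cdot 1\right) \left(0 - 4\right) = \left(51 + 0\right) \left(-4\right) = 51 \left(-4\right) = -204$)
$\left(\left(-7960 - 6352\right) + 2140\right) - X = \left(\left(-7960 - 6352\right) + 2140\right) - -204 = \left(-14312 + 2140\right) + 204 = -12172 + 204 = -11968$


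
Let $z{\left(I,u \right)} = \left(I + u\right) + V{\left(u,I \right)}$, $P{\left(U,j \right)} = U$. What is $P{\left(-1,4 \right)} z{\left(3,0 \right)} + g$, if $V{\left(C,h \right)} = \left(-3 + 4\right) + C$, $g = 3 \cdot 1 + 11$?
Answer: $10$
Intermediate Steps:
$g = 14$ ($g = 3 + 11 = 14$)
$V{\left(C,h \right)} = 1 + C$
$z{\left(I,u \right)} = 1 + I + 2 u$ ($z{\left(I,u \right)} = \left(I + u\right) + \left(1 + u\right) = 1 + I + 2 u$)
$P{\left(-1,4 \right)} z{\left(3,0 \right)} + g = - (1 + 3 + 2 \cdot 0) + 14 = - (1 + 3 + 0) + 14 = \left(-1\right) 4 + 14 = -4 + 14 = 10$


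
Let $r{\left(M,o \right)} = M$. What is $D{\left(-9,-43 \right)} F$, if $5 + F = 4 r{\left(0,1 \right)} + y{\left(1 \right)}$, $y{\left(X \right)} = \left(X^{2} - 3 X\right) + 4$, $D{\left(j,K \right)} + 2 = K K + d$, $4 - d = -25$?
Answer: $-5628$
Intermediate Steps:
$d = 29$ ($d = 4 - -25 = 4 + 25 = 29$)
$D{\left(j,K \right)} = 27 + K^{2}$ ($D{\left(j,K \right)} = -2 + \left(K K + 29\right) = -2 + \left(K^{2} + 29\right) = -2 + \left(29 + K^{2}\right) = 27 + K^{2}$)
$y{\left(X \right)} = 4 + X^{2} - 3 X$
$F = -3$ ($F = -5 + \left(4 \cdot 0 + \left(4 + 1^{2} - 3\right)\right) = -5 + \left(0 + \left(4 + 1 - 3\right)\right) = -5 + \left(0 + 2\right) = -5 + 2 = -3$)
$D{\left(-9,-43 \right)} F = \left(27 + \left(-43\right)^{2}\right) \left(-3\right) = \left(27 + 1849\right) \left(-3\right) = 1876 \left(-3\right) = -5628$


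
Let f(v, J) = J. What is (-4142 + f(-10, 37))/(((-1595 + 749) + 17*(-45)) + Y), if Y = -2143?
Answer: 4105/3754 ≈ 1.0935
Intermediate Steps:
(-4142 + f(-10, 37))/(((-1595 + 749) + 17*(-45)) + Y) = (-4142 + 37)/(((-1595 + 749) + 17*(-45)) - 2143) = -4105/((-846 - 765) - 2143) = -4105/(-1611 - 2143) = -4105/(-3754) = -4105*(-1/3754) = 4105/3754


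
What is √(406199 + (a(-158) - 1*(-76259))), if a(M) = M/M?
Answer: √482459 ≈ 694.59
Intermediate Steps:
a(M) = 1
√(406199 + (a(-158) - 1*(-76259))) = √(406199 + (1 - 1*(-76259))) = √(406199 + (1 + 76259)) = √(406199 + 76260) = √482459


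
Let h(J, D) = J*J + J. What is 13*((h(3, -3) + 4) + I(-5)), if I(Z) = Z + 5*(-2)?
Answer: 13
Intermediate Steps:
h(J, D) = J + J**2 (h(J, D) = J**2 + J = J + J**2)
I(Z) = -10 + Z (I(Z) = Z - 10 = -10 + Z)
13*((h(3, -3) + 4) + I(-5)) = 13*((3*(1 + 3) + 4) + (-10 - 5)) = 13*((3*4 + 4) - 15) = 13*((12 + 4) - 15) = 13*(16 - 15) = 13*1 = 13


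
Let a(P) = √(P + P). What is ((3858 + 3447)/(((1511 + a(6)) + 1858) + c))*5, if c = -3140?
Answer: 8364225/52429 - 73050*√3/52429 ≈ 157.12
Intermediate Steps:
a(P) = √2*√P (a(P) = √(2*P) = √2*√P)
((3858 + 3447)/(((1511 + a(6)) + 1858) + c))*5 = ((3858 + 3447)/(((1511 + √2*√6) + 1858) - 3140))*5 = (7305/(((1511 + 2*√3) + 1858) - 3140))*5 = (7305/((3369 + 2*√3) - 3140))*5 = (7305/(229 + 2*√3))*5 = 36525/(229 + 2*√3)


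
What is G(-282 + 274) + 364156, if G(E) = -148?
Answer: 364008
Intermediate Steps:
G(-282 + 274) + 364156 = -148 + 364156 = 364008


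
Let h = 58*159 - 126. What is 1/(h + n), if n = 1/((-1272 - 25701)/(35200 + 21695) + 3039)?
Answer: 57625644/524162876789 ≈ 0.00010994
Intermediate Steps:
h = 9096 (h = 9222 - 126 = 9096)
n = 18965/57625644 (n = 1/(-26973/56895 + 3039) = 1/(-26973*1/56895 + 3039) = 1/(-8991/18965 + 3039) = 1/(57625644/18965) = 18965/57625644 ≈ 0.00032911)
1/(h + n) = 1/(9096 + 18965/57625644) = 1/(524162876789/57625644) = 57625644/524162876789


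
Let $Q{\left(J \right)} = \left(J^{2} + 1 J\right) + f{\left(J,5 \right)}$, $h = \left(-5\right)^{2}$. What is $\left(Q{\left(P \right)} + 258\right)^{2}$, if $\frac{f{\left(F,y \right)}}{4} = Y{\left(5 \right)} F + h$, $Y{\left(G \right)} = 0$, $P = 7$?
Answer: $171396$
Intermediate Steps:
$h = 25$
$f{\left(F,y \right)} = 100$ ($f{\left(F,y \right)} = 4 \left(0 F + 25\right) = 4 \left(0 + 25\right) = 4 \cdot 25 = 100$)
$Q{\left(J \right)} = 100 + J + J^{2}$ ($Q{\left(J \right)} = \left(J^{2} + 1 J\right) + 100 = \left(J^{2} + J\right) + 100 = \left(J + J^{2}\right) + 100 = 100 + J + J^{2}$)
$\left(Q{\left(P \right)} + 258\right)^{2} = \left(\left(100 + 7 + 7^{2}\right) + 258\right)^{2} = \left(\left(100 + 7 + 49\right) + 258\right)^{2} = \left(156 + 258\right)^{2} = 414^{2} = 171396$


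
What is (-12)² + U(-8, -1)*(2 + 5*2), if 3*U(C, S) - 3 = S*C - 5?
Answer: 168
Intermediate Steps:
U(C, S) = -⅔ + C*S/3 (U(C, S) = 1 + (S*C - 5)/3 = 1 + (C*S - 5)/3 = 1 + (-5 + C*S)/3 = 1 + (-5/3 + C*S/3) = -⅔ + C*S/3)
(-12)² + U(-8, -1)*(2 + 5*2) = (-12)² + (-⅔ + (⅓)*(-8)*(-1))*(2 + 5*2) = 144 + (-⅔ + 8/3)*(2 + 10) = 144 + 2*12 = 144 + 24 = 168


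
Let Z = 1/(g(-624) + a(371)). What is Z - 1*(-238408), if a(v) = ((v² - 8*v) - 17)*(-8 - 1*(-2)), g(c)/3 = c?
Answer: 193064705663/809808 ≈ 2.3841e+5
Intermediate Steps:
g(c) = 3*c
a(v) = 102 - 6*v² + 48*v (a(v) = (-17 + v² - 8*v)*(-8 + 2) = (-17 + v² - 8*v)*(-6) = 102 - 6*v² + 48*v)
Z = -1/809808 (Z = 1/(3*(-624) + (102 - 6*371² + 48*371)) = 1/(-1872 + (102 - 6*137641 + 17808)) = 1/(-1872 + (102 - 825846 + 17808)) = 1/(-1872 - 807936) = 1/(-809808) = -1/809808 ≈ -1.2349e-6)
Z - 1*(-238408) = -1/809808 - 1*(-238408) = -1/809808 + 238408 = 193064705663/809808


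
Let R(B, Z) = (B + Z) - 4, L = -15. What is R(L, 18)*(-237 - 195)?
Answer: 432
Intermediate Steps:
R(B, Z) = -4 + B + Z
R(L, 18)*(-237 - 195) = (-4 - 15 + 18)*(-237 - 195) = -1*(-432) = 432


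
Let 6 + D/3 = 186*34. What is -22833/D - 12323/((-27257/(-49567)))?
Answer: -13262306515/591786 ≈ -22411.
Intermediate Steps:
D = 18954 (D = -18 + 3*(186*34) = -18 + 3*6324 = -18 + 18972 = 18954)
-22833/D - 12323/((-27257/(-49567))) = -22833/18954 - 12323/((-27257/(-49567))) = -22833*1/18954 - 12323/((-27257*(-1/49567))) = -2537/2106 - 12323/281/511 = -2537/2106 - 12323*511/281 = -2537/2106 - 6297053/281 = -13262306515/591786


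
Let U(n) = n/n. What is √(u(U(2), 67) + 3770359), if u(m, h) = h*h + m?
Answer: √3774849 ≈ 1942.9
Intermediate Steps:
U(n) = 1
u(m, h) = m + h² (u(m, h) = h² + m = m + h²)
√(u(U(2), 67) + 3770359) = √((1 + 67²) + 3770359) = √((1 + 4489) + 3770359) = √(4490 + 3770359) = √3774849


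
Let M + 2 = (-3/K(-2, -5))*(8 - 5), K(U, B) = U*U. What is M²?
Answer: 289/16 ≈ 18.063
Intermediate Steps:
K(U, B) = U²
M = -17/4 (M = -2 + (-3/((-2)²))*(8 - 5) = -2 - 3/4*3 = -2 - 3*¼*3 = -2 - ¾*3 = -2 - 9/4 = -17/4 ≈ -4.2500)
M² = (-17/4)² = 289/16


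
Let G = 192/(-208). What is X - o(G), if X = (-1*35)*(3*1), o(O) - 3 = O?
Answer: -1392/13 ≈ -107.08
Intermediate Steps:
G = -12/13 (G = 192*(-1/208) = -12/13 ≈ -0.92308)
o(O) = 3 + O
X = -105 (X = -35*3 = -105)
X - o(G) = -105 - (3 - 12/13) = -105 - 1*27/13 = -105 - 27/13 = -1392/13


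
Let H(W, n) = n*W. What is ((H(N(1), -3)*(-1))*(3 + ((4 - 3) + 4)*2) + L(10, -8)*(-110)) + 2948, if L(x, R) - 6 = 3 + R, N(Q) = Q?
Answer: 2877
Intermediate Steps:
L(x, R) = 9 + R (L(x, R) = 6 + (3 + R) = 9 + R)
H(W, n) = W*n
((H(N(1), -3)*(-1))*(3 + ((4 - 3) + 4)*2) + L(10, -8)*(-110)) + 2948 = (((1*(-3))*(-1))*(3 + ((4 - 3) + 4)*2) + (9 - 8)*(-110)) + 2948 = ((-3*(-1))*(3 + (1 + 4)*2) + 1*(-110)) + 2948 = (3*(3 + 5*2) - 110) + 2948 = (3*(3 + 10) - 110) + 2948 = (3*13 - 110) + 2948 = (39 - 110) + 2948 = -71 + 2948 = 2877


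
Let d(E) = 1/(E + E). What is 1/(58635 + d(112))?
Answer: 224/13134241 ≈ 1.7055e-5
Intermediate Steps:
d(E) = 1/(2*E)
1/(58635 + d(112)) = 1/(58635 + (1/2)/112) = 1/(58635 + (1/2)*(1/112)) = 1/(58635 + 1/224) = 1/(13134241/224) = 224/13134241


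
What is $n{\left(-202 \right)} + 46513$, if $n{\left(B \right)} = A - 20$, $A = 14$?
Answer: $46507$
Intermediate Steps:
$n{\left(B \right)} = -6$ ($n{\left(B \right)} = 14 - 20 = -6$)
$n{\left(-202 \right)} + 46513 = -6 + 46513 = 46507$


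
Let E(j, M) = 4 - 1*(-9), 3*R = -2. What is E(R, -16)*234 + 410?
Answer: 3452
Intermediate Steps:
R = -⅔ (R = (⅓)*(-2) = -⅔ ≈ -0.66667)
E(j, M) = 13 (E(j, M) = 4 + 9 = 13)
E(R, -16)*234 + 410 = 13*234 + 410 = 3042 + 410 = 3452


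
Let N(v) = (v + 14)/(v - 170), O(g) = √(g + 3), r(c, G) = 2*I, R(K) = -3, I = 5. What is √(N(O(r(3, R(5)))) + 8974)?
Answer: √(1525566 - 8975*√13)/√(170 - √13) ≈ 94.731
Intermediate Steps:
r(c, G) = 10 (r(c, G) = 2*5 = 10)
O(g) = √(3 + g)
N(v) = (14 + v)/(-170 + v)
√(N(O(r(3, R(5)))) + 8974) = √((14 + √(3 + 10))/(-170 + √(3 + 10)) + 8974) = √((14 + √13)/(-170 + √13) + 8974) = √(8974 + (14 + √13)/(-170 + √13))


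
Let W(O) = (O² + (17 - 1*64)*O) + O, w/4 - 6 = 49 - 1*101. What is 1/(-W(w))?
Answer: -1/42320 ≈ -2.3629e-5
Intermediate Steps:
w = -184 (w = 24 + 4*(49 - 1*101) = 24 + 4*(49 - 101) = 24 + 4*(-52) = 24 - 208 = -184)
W(O) = O² - 46*O (W(O) = (O² + (17 - 64)*O) + O = (O² - 47*O) + O = O² - 46*O)
1/(-W(w)) = 1/(-(-184)*(-46 - 184)) = 1/(-(-184)*(-230)) = 1/(-1*42320) = 1/(-42320) = -1/42320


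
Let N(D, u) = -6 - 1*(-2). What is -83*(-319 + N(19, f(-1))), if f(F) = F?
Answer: 26809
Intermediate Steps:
N(D, u) = -4 (N(D, u) = -6 + 2 = -4)
-83*(-319 + N(19, f(-1))) = -83*(-319 - 4) = -83*(-323) = 26809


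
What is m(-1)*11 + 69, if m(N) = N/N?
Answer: 80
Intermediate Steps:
m(N) = 1
m(-1)*11 + 69 = 1*11 + 69 = 11 + 69 = 80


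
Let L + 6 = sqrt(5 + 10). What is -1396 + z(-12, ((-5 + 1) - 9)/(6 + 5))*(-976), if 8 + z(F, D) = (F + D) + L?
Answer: 276468/11 - 976*sqrt(15) ≈ 21353.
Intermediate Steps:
L = -6 + sqrt(15) (L = -6 + sqrt(5 + 10) = -6 + sqrt(15) ≈ -2.1270)
z(F, D) = -14 + D + F + sqrt(15) (z(F, D) = -8 + ((F + D) + (-6 + sqrt(15))) = -8 + ((D + F) + (-6 + sqrt(15))) = -8 + (-6 + D + F + sqrt(15)) = -14 + D + F + sqrt(15))
-1396 + z(-12, ((-5 + 1) - 9)/(6 + 5))*(-976) = -1396 + (-14 + ((-5 + 1) - 9)/(6 + 5) - 12 + sqrt(15))*(-976) = -1396 + (-14 + (-4 - 9)/11 - 12 + sqrt(15))*(-976) = -1396 + (-14 - 13*1/11 - 12 + sqrt(15))*(-976) = -1396 + (-14 - 13/11 - 12 + sqrt(15))*(-976) = -1396 + (-299/11 + sqrt(15))*(-976) = -1396 + (291824/11 - 976*sqrt(15)) = 276468/11 - 976*sqrt(15)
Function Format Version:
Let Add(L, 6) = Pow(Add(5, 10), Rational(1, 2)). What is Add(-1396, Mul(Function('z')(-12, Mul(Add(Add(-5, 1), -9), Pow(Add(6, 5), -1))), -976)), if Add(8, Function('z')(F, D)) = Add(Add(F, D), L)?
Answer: Add(Rational(276468, 11), Mul(-976, Pow(15, Rational(1, 2)))) ≈ 21353.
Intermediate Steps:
L = Add(-6, Pow(15, Rational(1, 2))) (L = Add(-6, Pow(Add(5, 10), Rational(1, 2))) = Add(-6, Pow(15, Rational(1, 2))) ≈ -2.1270)
Function('z')(F, D) = Add(-14, D, F, Pow(15, Rational(1, 2))) (Function('z')(F, D) = Add(-8, Add(Add(F, D), Add(-6, Pow(15, Rational(1, 2))))) = Add(-8, Add(Add(D, F), Add(-6, Pow(15, Rational(1, 2))))) = Add(-8, Add(-6, D, F, Pow(15, Rational(1, 2)))) = Add(-14, D, F, Pow(15, Rational(1, 2))))
Add(-1396, Mul(Function('z')(-12, Mul(Add(Add(-5, 1), -9), Pow(Add(6, 5), -1))), -976)) = Add(-1396, Mul(Add(-14, Mul(Add(Add(-5, 1), -9), Pow(Add(6, 5), -1)), -12, Pow(15, Rational(1, 2))), -976)) = Add(-1396, Mul(Add(-14, Mul(Add(-4, -9), Pow(11, -1)), -12, Pow(15, Rational(1, 2))), -976)) = Add(-1396, Mul(Add(-14, Mul(-13, Rational(1, 11)), -12, Pow(15, Rational(1, 2))), -976)) = Add(-1396, Mul(Add(-14, Rational(-13, 11), -12, Pow(15, Rational(1, 2))), -976)) = Add(-1396, Mul(Add(Rational(-299, 11), Pow(15, Rational(1, 2))), -976)) = Add(-1396, Add(Rational(291824, 11), Mul(-976, Pow(15, Rational(1, 2))))) = Add(Rational(276468, 11), Mul(-976, Pow(15, Rational(1, 2))))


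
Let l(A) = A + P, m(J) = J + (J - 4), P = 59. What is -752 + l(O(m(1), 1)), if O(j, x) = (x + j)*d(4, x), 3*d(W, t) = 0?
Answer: -693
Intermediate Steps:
d(W, t) = 0 (d(W, t) = (⅓)*0 = 0)
m(J) = -4 + 2*J (m(J) = J + (-4 + J) = -4 + 2*J)
O(j, x) = 0 (O(j, x) = (x + j)*0 = (j + x)*0 = 0)
l(A) = 59 + A (l(A) = A + 59 = 59 + A)
-752 + l(O(m(1), 1)) = -752 + (59 + 0) = -752 + 59 = -693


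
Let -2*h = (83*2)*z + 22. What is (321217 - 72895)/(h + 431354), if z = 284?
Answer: 248322/407771 ≈ 0.60897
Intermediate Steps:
h = -23583 (h = -((83*2)*284 + 22)/2 = -(166*284 + 22)/2 = -(47144 + 22)/2 = -½*47166 = -23583)
(321217 - 72895)/(h + 431354) = (321217 - 72895)/(-23583 + 431354) = 248322/407771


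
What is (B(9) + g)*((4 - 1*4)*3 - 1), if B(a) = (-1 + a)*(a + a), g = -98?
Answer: -46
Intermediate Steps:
B(a) = 2*a*(-1 + a) (B(a) = (-1 + a)*(2*a) = 2*a*(-1 + a))
(B(9) + g)*((4 - 1*4)*3 - 1) = (2*9*(-1 + 9) - 98)*((4 - 1*4)*3 - 1) = (2*9*8 - 98)*((4 - 4)*3 - 1) = (144 - 98)*(0*3 - 1) = 46*(0 - 1) = 46*(-1) = -46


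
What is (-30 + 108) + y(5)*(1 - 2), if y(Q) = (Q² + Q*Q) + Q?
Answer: 23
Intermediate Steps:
y(Q) = Q + 2*Q² (y(Q) = (Q² + Q²) + Q = 2*Q² + Q = Q + 2*Q²)
(-30 + 108) + y(5)*(1 - 2) = (-30 + 108) + (5*(1 + 2*5))*(1 - 2) = 78 + (5*(1 + 10))*(-1) = 78 + (5*11)*(-1) = 78 + 55*(-1) = 78 - 55 = 23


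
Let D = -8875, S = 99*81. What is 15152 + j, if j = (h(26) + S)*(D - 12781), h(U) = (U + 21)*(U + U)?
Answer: -226571576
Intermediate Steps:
S = 8019
h(U) = 2*U*(21 + U) (h(U) = (21 + U)*(2*U) = 2*U*(21 + U))
j = -226586728 (j = (2*26*(21 + 26) + 8019)*(-8875 - 12781) = (2*26*47 + 8019)*(-21656) = (2444 + 8019)*(-21656) = 10463*(-21656) = -226586728)
15152 + j = 15152 - 226586728 = -226571576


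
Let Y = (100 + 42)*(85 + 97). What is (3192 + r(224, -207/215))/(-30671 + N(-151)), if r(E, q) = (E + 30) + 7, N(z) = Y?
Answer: -1151/1609 ≈ -0.71535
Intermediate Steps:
Y = 25844 (Y = 142*182 = 25844)
N(z) = 25844
r(E, q) = 37 + E (r(E, q) = (30 + E) + 7 = 37 + E)
(3192 + r(224, -207/215))/(-30671 + N(-151)) = (3192 + (37 + 224))/(-30671 + 25844) = (3192 + 261)/(-4827) = 3453*(-1/4827) = -1151/1609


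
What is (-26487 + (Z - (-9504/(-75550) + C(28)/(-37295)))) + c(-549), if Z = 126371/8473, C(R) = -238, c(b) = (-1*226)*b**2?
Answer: -162683745252090445584/2387384041925 ≈ -6.8143e+7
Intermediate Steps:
c(b) = -226*b**2
Z = 126371/8473 (Z = 126371*(1/8473) = 126371/8473 ≈ 14.915)
(-26487 + (Z - (-9504/(-75550) + C(28)/(-37295)))) + c(-549) = (-26487 + (126371/8473 - (-9504/(-75550) - 238/(-37295)))) - 226*(-549)**2 = (-26487 + (126371/8473 - (-9504*(-1/75550) - 238*(-1/37295)))) - 226*301401 = (-26487 + (126371/8473 - (4752/37775 + 238/37295))) - 68116626 = (-26487 + (126371/8473 - 1*37243258/281763725)) - 68116626 = (-26487 + (126371/8473 - 37243258/281763725)) - 68116626 = (-26487 + 35291201566941/2387384041925) - 68116626 = -63199349916900534/2387384041925 - 68116626 = -162683745252090445584/2387384041925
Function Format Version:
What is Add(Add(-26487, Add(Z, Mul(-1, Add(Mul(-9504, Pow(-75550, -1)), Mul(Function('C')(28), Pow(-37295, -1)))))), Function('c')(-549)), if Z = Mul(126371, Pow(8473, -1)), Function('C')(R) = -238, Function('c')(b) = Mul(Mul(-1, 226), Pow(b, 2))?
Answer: Rational(-162683745252090445584, 2387384041925) ≈ -6.8143e+7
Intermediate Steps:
Function('c')(b) = Mul(-226, Pow(b, 2))
Z = Rational(126371, 8473) (Z = Mul(126371, Rational(1, 8473)) = Rational(126371, 8473) ≈ 14.915)
Add(Add(-26487, Add(Z, Mul(-1, Add(Mul(-9504, Pow(-75550, -1)), Mul(Function('C')(28), Pow(-37295, -1)))))), Function('c')(-549)) = Add(Add(-26487, Add(Rational(126371, 8473), Mul(-1, Add(Mul(-9504, Pow(-75550, -1)), Mul(-238, Pow(-37295, -1)))))), Mul(-226, Pow(-549, 2))) = Add(Add(-26487, Add(Rational(126371, 8473), Mul(-1, Add(Mul(-9504, Rational(-1, 75550)), Mul(-238, Rational(-1, 37295)))))), Mul(-226, 301401)) = Add(Add(-26487, Add(Rational(126371, 8473), Mul(-1, Add(Rational(4752, 37775), Rational(238, 37295))))), -68116626) = Add(Add(-26487, Add(Rational(126371, 8473), Mul(-1, Rational(37243258, 281763725)))), -68116626) = Add(Add(-26487, Add(Rational(126371, 8473), Rational(-37243258, 281763725))), -68116626) = Add(Add(-26487, Rational(35291201566941, 2387384041925)), -68116626) = Add(Rational(-63199349916900534, 2387384041925), -68116626) = Rational(-162683745252090445584, 2387384041925)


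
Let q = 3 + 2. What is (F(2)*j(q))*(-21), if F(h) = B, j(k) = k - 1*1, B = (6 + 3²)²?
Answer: -18900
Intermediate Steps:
B = 225 (B = (6 + 9)² = 15² = 225)
q = 5
j(k) = -1 + k (j(k) = k - 1 = -1 + k)
F(h) = 225
(F(2)*j(q))*(-21) = (225*(-1 + 5))*(-21) = (225*4)*(-21) = 900*(-21) = -18900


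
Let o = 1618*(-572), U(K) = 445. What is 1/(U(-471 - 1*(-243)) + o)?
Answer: -1/925051 ≈ -1.0810e-6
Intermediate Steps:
o = -925496
1/(U(-471 - 1*(-243)) + o) = 1/(445 - 925496) = 1/(-925051) = -1/925051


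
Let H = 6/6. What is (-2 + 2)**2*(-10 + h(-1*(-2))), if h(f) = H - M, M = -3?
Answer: 0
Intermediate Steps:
H = 1 (H = 6*(1/6) = 1)
h(f) = 4 (h(f) = 1 - 1*(-3) = 1 + 3 = 4)
(-2 + 2)**2*(-10 + h(-1*(-2))) = (-2 + 2)**2*(-10 + 4) = 0**2*(-6) = 0*(-6) = 0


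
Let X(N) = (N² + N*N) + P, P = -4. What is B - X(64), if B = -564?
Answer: -8752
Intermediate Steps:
X(N) = -4 + 2*N² (X(N) = (N² + N*N) - 4 = (N² + N²) - 4 = 2*N² - 4 = -4 + 2*N²)
B - X(64) = -564 - (-4 + 2*64²) = -564 - (-4 + 2*4096) = -564 - (-4 + 8192) = -564 - 1*8188 = -564 - 8188 = -8752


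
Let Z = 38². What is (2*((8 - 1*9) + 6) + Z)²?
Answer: 2114116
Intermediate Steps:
Z = 1444
(2*((8 - 1*9) + 6) + Z)² = (2*((8 - 1*9) + 6) + 1444)² = (2*((8 - 9) + 6) + 1444)² = (2*(-1 + 6) + 1444)² = (2*5 + 1444)² = (10 + 1444)² = 1454² = 2114116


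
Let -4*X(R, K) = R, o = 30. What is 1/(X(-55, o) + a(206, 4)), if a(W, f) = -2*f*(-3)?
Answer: 4/151 ≈ 0.026490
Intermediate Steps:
a(W, f) = 6*f
X(R, K) = -R/4
1/(X(-55, o) + a(206, 4)) = 1/(-1/4*(-55) + 6*4) = 1/(55/4 + 24) = 1/(151/4) = 4/151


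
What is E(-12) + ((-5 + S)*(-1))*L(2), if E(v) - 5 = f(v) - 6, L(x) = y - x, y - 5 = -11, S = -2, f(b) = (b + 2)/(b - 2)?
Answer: -394/7 ≈ -56.286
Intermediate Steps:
f(b) = (2 + b)/(-2 + b)
y = -6 (y = 5 - 11 = -6)
L(x) = -6 - x
E(v) = -1 + (2 + v)/(-2 + v) (E(v) = 5 + ((2 + v)/(-2 + v) - 6) = 5 + (-6 + (2 + v)/(-2 + v)) = -1 + (2 + v)/(-2 + v))
E(-12) + ((-5 + S)*(-1))*L(2) = 4/(-2 - 12) + ((-5 - 2)*(-1))*(-6 - 1*2) = 4/(-14) + (-7*(-1))*(-6 - 2) = 4*(-1/14) + 7*(-8) = -2/7 - 56 = -394/7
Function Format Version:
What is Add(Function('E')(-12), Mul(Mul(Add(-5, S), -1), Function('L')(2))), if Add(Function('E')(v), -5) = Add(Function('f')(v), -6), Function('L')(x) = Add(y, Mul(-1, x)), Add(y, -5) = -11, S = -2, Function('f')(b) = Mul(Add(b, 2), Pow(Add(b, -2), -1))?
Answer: Rational(-394, 7) ≈ -56.286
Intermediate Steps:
Function('f')(b) = Mul(Pow(Add(-2, b), -1), Add(2, b)) (Function('f')(b) = Mul(Add(2, b), Pow(Add(-2, b), -1)) = Mul(Pow(Add(-2, b), -1), Add(2, b)))
y = -6 (y = Add(5, -11) = -6)
Function('L')(x) = Add(-6, Mul(-1, x))
Function('E')(v) = Add(-1, Mul(Pow(Add(-2, v), -1), Add(2, v))) (Function('E')(v) = Add(5, Add(Mul(Pow(Add(-2, v), -1), Add(2, v)), -6)) = Add(5, Add(-6, Mul(Pow(Add(-2, v), -1), Add(2, v)))) = Add(-1, Mul(Pow(Add(-2, v), -1), Add(2, v))))
Add(Function('E')(-12), Mul(Mul(Add(-5, S), -1), Function('L')(2))) = Add(Mul(4, Pow(Add(-2, -12), -1)), Mul(Mul(Add(-5, -2), -1), Add(-6, Mul(-1, 2)))) = Add(Mul(4, Pow(-14, -1)), Mul(Mul(-7, -1), Add(-6, -2))) = Add(Mul(4, Rational(-1, 14)), Mul(7, -8)) = Add(Rational(-2, 7), -56) = Rational(-394, 7)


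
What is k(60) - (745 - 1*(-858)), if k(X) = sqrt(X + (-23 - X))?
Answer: -1603 + I*sqrt(23) ≈ -1603.0 + 4.7958*I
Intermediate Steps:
k(X) = I*sqrt(23) (k(X) = sqrt(-23) = I*sqrt(23))
k(60) - (745 - 1*(-858)) = I*sqrt(23) - (745 - 1*(-858)) = I*sqrt(23) - (745 + 858) = I*sqrt(23) - 1*1603 = I*sqrt(23) - 1603 = -1603 + I*sqrt(23)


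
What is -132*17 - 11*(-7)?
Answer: -2167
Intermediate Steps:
-132*17 - 11*(-7) = -2244 + 77 = -2167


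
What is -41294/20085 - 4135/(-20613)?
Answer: -85349083/46001345 ≈ -1.8554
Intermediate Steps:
-41294/20085 - 4135/(-20613) = -41294*1/20085 - 4135*(-1/20613) = -41294/20085 + 4135/20613 = -85349083/46001345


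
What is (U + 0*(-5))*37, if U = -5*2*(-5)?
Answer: 1850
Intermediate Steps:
U = 50 (U = -10*(-5) = 50)
(U + 0*(-5))*37 = (50 + 0*(-5))*37 = (50 + 0)*37 = 50*37 = 1850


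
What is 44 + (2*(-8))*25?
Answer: -356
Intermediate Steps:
44 + (2*(-8))*25 = 44 - 16*25 = 44 - 400 = -356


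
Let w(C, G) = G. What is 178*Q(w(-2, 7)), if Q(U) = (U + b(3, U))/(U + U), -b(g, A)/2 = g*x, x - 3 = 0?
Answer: -979/7 ≈ -139.86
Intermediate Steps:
x = 3 (x = 3 + 0 = 3)
b(g, A) = -6*g (b(g, A) = -2*g*3 = -6*g)
Q(U) = (-18 + U)/(2*U) (Q(U) = (U - 6*3)/(U + U) = (U - 18)/((2*U)) = (-18 + U)*(1/(2*U)) = (-18 + U)/(2*U))
178*Q(w(-2, 7)) = 178*((½)*(-18 + 7)/7) = 178*((½)*(⅐)*(-11)) = 178*(-11/14) = -979/7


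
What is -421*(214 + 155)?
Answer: -155349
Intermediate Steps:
-421*(214 + 155) = -421*369 = -155349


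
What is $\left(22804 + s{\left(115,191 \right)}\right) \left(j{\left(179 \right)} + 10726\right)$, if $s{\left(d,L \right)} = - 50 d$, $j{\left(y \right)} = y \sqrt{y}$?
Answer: $182921204 + 3052666 \sqrt{179} \approx 2.2376 \cdot 10^{8}$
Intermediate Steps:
$j{\left(y \right)} = y^{\frac{3}{2}}$
$\left(22804 + s{\left(115,191 \right)}\right) \left(j{\left(179 \right)} + 10726\right) = \left(22804 - 5750\right) \left(179^{\frac{3}{2}} + 10726\right) = \left(22804 - 5750\right) \left(179 \sqrt{179} + 10726\right) = 17054 \left(10726 + 179 \sqrt{179}\right) = 182921204 + 3052666 \sqrt{179}$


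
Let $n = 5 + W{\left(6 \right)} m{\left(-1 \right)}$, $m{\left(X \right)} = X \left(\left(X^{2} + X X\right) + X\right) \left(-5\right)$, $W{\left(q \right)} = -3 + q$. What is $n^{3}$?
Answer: $8000$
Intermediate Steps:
$m{\left(X \right)} = - 5 X \left(X + 2 X^{2}\right)$ ($m{\left(X \right)} = X \left(\left(X^{2} + X^{2}\right) + X\right) \left(-5\right) = X \left(2 X^{2} + X\right) \left(-5\right) = X \left(X + 2 X^{2}\right) \left(-5\right) = - 5 X \left(X + 2 X^{2}\right)$)
$n = 20$ ($n = 5 + \left(-3 + 6\right) \left(-1\right)^{2} \left(-5 - -10\right) = 5 + 3 \cdot 1 \left(-5 + 10\right) = 5 + 3 \cdot 1 \cdot 5 = 5 + 3 \cdot 5 = 5 + 15 = 20$)
$n^{3} = 20^{3} = 8000$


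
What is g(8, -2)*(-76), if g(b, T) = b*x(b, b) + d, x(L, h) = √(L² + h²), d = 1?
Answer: -76 - 4864*√2 ≈ -6954.7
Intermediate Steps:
g(b, T) = 1 + b*√2*√(b²) (g(b, T) = b*√(b² + b²) + 1 = b*√(2*b²) + 1 = b*(√2*√(b²)) + 1 = b*√2*√(b²) + 1 = 1 + b*√2*√(b²))
g(8, -2)*(-76) = (1 + 8*√2*√(8²))*(-76) = (1 + 8*√2*√64)*(-76) = (1 + 8*√2*8)*(-76) = (1 + 64*√2)*(-76) = -76 - 4864*√2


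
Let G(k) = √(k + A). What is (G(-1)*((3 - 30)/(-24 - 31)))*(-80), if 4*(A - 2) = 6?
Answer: -216*√10/11 ≈ -62.096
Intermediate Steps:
A = 7/2 (A = 2 + (¼)*6 = 2 + 3/2 = 7/2 ≈ 3.5000)
G(k) = √(7/2 + k) (G(k) = √(k + 7/2) = √(7/2 + k))
(G(-1)*((3 - 30)/(-24 - 31)))*(-80) = ((√(14 + 4*(-1))/2)*((3 - 30)/(-24 - 31)))*(-80) = ((√(14 - 4)/2)*(-27/(-55)))*(-80) = ((√10/2)*(-27*(-1/55)))*(-80) = ((√10/2)*(27/55))*(-80) = (27*√10/110)*(-80) = -216*√10/11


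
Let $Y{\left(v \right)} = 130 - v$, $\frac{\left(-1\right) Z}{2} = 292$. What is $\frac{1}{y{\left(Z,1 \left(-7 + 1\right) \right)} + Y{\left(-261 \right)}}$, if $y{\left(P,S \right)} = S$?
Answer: $\frac{1}{385} \approx 0.0025974$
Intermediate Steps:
$Z = -584$ ($Z = \left(-2\right) 292 = -584$)
$\frac{1}{y{\left(Z,1 \left(-7 + 1\right) \right)} + Y{\left(-261 \right)}} = \frac{1}{1 \left(-7 + 1\right) + \left(130 - -261\right)} = \frac{1}{1 \left(-6\right) + \left(130 + 261\right)} = \frac{1}{-6 + 391} = \frac{1}{385}$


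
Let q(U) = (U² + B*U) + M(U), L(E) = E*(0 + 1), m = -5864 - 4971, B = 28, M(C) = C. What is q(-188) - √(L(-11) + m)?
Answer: 29892 - I*√10846 ≈ 29892.0 - 104.14*I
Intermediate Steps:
m = -10835
L(E) = E (L(E) = E*1 = E)
q(U) = U² + 29*U (q(U) = (U² + 28*U) + U = U² + 29*U)
q(-188) - √(L(-11) + m) = -188*(29 - 188) - √(-11 - 10835) = -188*(-159) - √(-10846) = 29892 - I*√10846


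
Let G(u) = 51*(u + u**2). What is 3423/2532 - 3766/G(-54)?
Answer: 81682069/61595964 ≈ 1.3261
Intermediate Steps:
G(u) = 51*u + 51*u**2
3423/2532 - 3766/G(-54) = 3423/2532 - 3766*(-1/(2754*(1 - 54))) = 3423*(1/2532) - 3766/(51*(-54)*(-53)) = 1141/844 - 3766/145962 = 1141/844 - 3766*1/145962 = 1141/844 - 1883/72981 = 81682069/61595964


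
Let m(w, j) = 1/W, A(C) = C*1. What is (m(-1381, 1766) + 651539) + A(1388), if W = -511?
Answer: 333645696/511 ≈ 6.5293e+5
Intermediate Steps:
A(C) = C
m(w, j) = -1/511 (m(w, j) = 1/(-511) = -1/511)
(m(-1381, 1766) + 651539) + A(1388) = (-1/511 + 651539) + 1388 = 332936428/511 + 1388 = 333645696/511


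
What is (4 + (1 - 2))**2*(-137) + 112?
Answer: -1121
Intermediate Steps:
(4 + (1 - 2))**2*(-137) + 112 = (4 - 1)**2*(-137) + 112 = 3**2*(-137) + 112 = 9*(-137) + 112 = -1233 + 112 = -1121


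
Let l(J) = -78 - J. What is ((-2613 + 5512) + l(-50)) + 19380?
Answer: 22251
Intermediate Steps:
((-2613 + 5512) + l(-50)) + 19380 = ((-2613 + 5512) + (-78 - 1*(-50))) + 19380 = (2899 + (-78 + 50)) + 19380 = (2899 - 28) + 19380 = 2871 + 19380 = 22251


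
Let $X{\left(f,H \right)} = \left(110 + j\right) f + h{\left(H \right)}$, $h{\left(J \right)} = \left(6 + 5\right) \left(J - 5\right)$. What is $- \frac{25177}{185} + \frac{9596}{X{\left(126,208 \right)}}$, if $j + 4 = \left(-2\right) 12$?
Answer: $- \frac{62914749}{464905} \approx -135.33$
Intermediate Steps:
$j = -28$ ($j = -4 - 24 = -28$)
$h{\left(J \right)} = -55 + 11 J$ ($h{\left(J \right)} = 11 \left(-5 + J\right) = -55 + 11 J$)
$X{\left(f,H \right)} = -55 + 11 H + 82 f$ ($X{\left(f,H \right)} = \left(110 - 28\right) f + \left(-55 + 11 H\right) = 82 f + \left(-55 + 11 H\right) = -55 + 11 H + 82 f$)
$- \frac{25177}{185} + \frac{9596}{X{\left(126,208 \right)}} = - \frac{25177}{185} + \frac{9596}{-55 + 11 \cdot 208 + 82 \cdot 126} = \left(-25177\right) \frac{1}{185} + \frac{9596}{-55 + 2288 + 10332} = - \frac{25177}{185} + \frac{9596}{12565} = - \frac{62914749}{464905}$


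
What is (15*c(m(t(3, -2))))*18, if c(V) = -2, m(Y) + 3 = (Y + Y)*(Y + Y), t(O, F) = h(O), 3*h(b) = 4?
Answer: -540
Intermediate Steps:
h(b) = 4/3 (h(b) = (1/3)*4 = 4/3)
t(O, F) = 4/3
m(Y) = -3 + 4*Y**2 (m(Y) = -3 + (Y + Y)*(Y + Y) = -3 + (2*Y)*(2*Y) = -3 + 4*Y**2)
(15*c(m(t(3, -2))))*18 = (15*(-2))*18 = -30*18 = -540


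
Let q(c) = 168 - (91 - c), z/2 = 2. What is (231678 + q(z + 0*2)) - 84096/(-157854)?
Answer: 6097361547/26309 ≈ 2.3176e+5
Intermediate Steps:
z = 4 (z = 2*2 = 4)
q(c) = 77 + c (q(c) = 168 + (-91 + c) = 77 + c)
(231678 + q(z + 0*2)) - 84096/(-157854) = (231678 + (77 + (4 + 0*2))) - 84096/(-157854) = (231678 + (77 + (4 + 0))) - 84096*(-1/157854) = (231678 + (77 + 4)) + 14016/26309 = (231678 + 81) + 14016/26309 = 231759 + 14016/26309 = 6097361547/26309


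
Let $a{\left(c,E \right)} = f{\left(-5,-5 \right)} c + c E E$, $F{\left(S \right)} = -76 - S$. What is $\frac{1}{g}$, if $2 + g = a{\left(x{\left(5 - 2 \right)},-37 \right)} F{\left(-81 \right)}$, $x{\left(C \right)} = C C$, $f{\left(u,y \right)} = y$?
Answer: $\frac{1}{61378} \approx 1.6292 \cdot 10^{-5}$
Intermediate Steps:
$x{\left(C \right)} = C^{2}$
$a{\left(c,E \right)} = - 5 c + c E^{2}$ ($a{\left(c,E \right)} = - 5 c + c E E = - 5 c + E c E = - 5 c + c E^{2}$)
$g = 61378$ ($g = -2 + \left(5 - 2\right)^{2} \left(-5 + \left(-37\right)^{2}\right) \left(-76 - -81\right) = -2 + 3^{2} \left(-5 + 1369\right) \left(-76 + 81\right) = -2 + 9 \cdot 1364 \cdot 5 = -2 + 12276 \cdot 5 = -2 + 61380 = 61378$)
$\frac{1}{g} = \frac{1}{61378}$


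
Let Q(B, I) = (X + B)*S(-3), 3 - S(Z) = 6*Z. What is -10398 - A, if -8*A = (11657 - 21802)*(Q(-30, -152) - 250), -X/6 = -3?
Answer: 2504803/4 ≈ 6.2620e+5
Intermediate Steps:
X = 18 (X = -6*(-3) = 18)
S(Z) = 3 - 6*Z
Q(B, I) = 378 + 21*B (Q(B, I) = (18 + B)*(3 - 6*(-3)) = (18 + B)*(3 + 18) = (18 + B)*21 = 378 + 21*B)
A = -2546395/4 (A = -(11657 - 21802)*((378 + 21*(-30)) - 250)/8 = -(-10145)*((378 - 630) - 250)/8 = -(-10145)*(-252 - 250)/8 = -(-10145)*(-502)/8 = -⅛*5092790 = -2546395/4 ≈ -6.3660e+5)
-10398 - A = -10398 - 1*(-2546395/4) = -10398 + 2546395/4 = 2504803/4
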